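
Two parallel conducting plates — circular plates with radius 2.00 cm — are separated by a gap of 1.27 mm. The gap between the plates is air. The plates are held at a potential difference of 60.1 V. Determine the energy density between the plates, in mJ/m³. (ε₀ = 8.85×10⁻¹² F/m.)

E = V/d = 60.1 / 1.27×10⁻³ = 4.73×10⁴ V/m.
u = ½ε₀E² = ½ × 8.85×10⁻¹² × (4.73×10⁴)² = 9.91×10⁻³ J/m³.

u ≈ 9.91 mJ/m³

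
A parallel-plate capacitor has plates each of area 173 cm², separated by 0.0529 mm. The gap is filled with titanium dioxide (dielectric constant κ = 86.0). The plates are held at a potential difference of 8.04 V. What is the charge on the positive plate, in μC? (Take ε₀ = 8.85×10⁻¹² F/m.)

Q ≈ 2.00 μC

A = 173 cm² = 1.73×10⁻² m².
C = κε₀A/d = 86.0 × 8.85×10⁻¹² × 1.73×10⁻² / 5.29×10⁻⁵ = 2.49×10⁻⁷ F.
Q = CV = 2.49×10⁻⁷ × 8.04 = 2.00×10⁻⁶ C.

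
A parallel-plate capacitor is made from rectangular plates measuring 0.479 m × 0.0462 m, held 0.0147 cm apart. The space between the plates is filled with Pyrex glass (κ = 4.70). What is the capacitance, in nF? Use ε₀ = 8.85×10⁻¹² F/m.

A = 0.479 × 0.0462 m² = 2.21×10⁻² m².
C = κε₀A/d = 4.70 × 8.85×10⁻¹² × 2.21×10⁻² / 1.47×10⁻⁴ = 6.26×10⁻⁹ F.

6.26 nF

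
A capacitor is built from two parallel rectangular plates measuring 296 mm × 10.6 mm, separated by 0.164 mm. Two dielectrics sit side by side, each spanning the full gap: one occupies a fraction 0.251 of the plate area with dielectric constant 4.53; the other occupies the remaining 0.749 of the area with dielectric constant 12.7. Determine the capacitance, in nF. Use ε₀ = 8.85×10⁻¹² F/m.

A = 296 × 10.6 mm² = 3.14×10⁻³ m².
Side-by-side slabs ⇒ two capacitors in parallel, each spanning the full gap.
C₁ = κ₁ε₀A₁/d = 4.53 × 8.85×10⁻¹² × 7.88×10⁻⁴ / 1.64×10⁻⁴ = 1.93×10⁻¹⁰ F.
C₂ = κ₂ε₀A₂/d = 12.7 × 8.85×10⁻¹² × 2.35×10⁻³ / 1.64×10⁻⁴ = 1.61×10⁻⁹ F.
C = C₁ + C₂ = 1.80×10⁻⁹ F.

1.80 nF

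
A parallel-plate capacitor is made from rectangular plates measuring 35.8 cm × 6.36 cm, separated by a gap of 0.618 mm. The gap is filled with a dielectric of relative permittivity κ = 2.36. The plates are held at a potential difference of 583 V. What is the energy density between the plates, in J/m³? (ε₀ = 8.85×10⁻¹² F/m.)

u ≈ 9.29 J/m³

E = V/d = 583 / 6.18×10⁻⁴ = 9.43×10⁵ V/m.
u = ½κε₀E² = ½ × 2.36 × 8.85×10⁻¹² × (9.43×10⁵)² = 9.29 J/m³.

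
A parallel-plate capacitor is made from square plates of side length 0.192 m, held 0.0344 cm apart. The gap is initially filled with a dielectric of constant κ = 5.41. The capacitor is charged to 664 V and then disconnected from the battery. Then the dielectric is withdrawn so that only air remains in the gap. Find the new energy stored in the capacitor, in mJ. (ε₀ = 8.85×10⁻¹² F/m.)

6.12 mJ

A = (0.192 m)² = 3.69×10⁻² m².
Initially C₁ = κε₀A/d = 5.41 × 8.85×10⁻¹² × 3.69×10⁻² / 3.44×10⁻⁴ = 5.13×10⁻⁹ F.
U₁ = 1.13×10⁻³ J.
Isolated ⇒ Q is held fixed. C₂ = 0.185 C₁ and U = Q²/(2C), so U₂/U₁ = C₁/C₂ = 5.41.
U₂ = 5.41 × 1.13×10⁻³ = 6.12×10⁻³ J.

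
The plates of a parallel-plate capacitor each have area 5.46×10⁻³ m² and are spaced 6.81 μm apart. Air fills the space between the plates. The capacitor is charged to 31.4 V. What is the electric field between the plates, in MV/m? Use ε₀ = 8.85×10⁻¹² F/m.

E = V/d = 31.4 / 6.81×10⁻⁶ = 4.61×10⁶ V/m.

E ≈ 4.61 MV/m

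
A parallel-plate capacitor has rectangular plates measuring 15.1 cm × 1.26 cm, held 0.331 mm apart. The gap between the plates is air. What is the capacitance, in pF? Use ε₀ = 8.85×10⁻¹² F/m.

50.9 pF

A = 15.1 × 1.26 cm² = 1.90×10⁻³ m².
C = ε₀A/d = 8.85×10⁻¹² × 1.90×10⁻³ / 3.31×10⁻⁴ = 5.09×10⁻¹¹ F.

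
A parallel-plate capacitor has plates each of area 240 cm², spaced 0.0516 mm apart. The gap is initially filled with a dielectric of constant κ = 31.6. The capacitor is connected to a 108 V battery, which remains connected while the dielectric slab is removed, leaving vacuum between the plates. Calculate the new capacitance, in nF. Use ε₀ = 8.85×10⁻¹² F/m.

A = 240 cm² = 2.40×10⁻² m².
Initially C₁ = κε₀A/d = 31.6 × 8.85×10⁻¹² × 2.40×10⁻² / 5.16×10⁻⁵ = 1.30×10⁻⁷ F.
C = κε₀A/d scales with κ, so C₂/C₁ = 1/κ = 1/31.6 = 0.0316.
C₂ = 0.0316 × 1.30×10⁻⁷ = 4.12×10⁻⁹ F.

4.12 nF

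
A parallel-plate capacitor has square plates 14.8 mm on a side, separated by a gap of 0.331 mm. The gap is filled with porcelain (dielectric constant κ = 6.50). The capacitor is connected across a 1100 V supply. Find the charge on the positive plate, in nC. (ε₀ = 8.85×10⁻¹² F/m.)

41.9 nC

A = (14.8 mm)² = 2.19×10⁻⁴ m².
C = κε₀A/d = 6.50 × 8.85×10⁻¹² × 2.19×10⁻⁴ / 3.31×10⁻⁴ = 3.81×10⁻¹¹ F.
Q = CV = 3.81×10⁻¹¹ × 1100 = 4.19×10⁻⁸ C.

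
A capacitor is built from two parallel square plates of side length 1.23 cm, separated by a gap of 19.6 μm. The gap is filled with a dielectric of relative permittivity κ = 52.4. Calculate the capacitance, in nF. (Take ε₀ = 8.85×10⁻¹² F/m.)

A = (1.23 cm)² = 1.51×10⁻⁴ m².
C = κε₀A/d = 52.4 × 8.85×10⁻¹² × 1.51×10⁻⁴ / 1.96×10⁻⁵ = 3.58×10⁻⁹ F.

C ≈ 3.58 nF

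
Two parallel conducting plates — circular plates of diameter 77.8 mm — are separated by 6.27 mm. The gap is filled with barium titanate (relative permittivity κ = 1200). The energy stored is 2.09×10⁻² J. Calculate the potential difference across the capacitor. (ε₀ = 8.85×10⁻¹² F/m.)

A = π(77.8/2 mm)² = 4.75×10⁻³ m².
C = κε₀A/d = 1200 × 8.85×10⁻¹² × 4.75×10⁻³ / 6.27×10⁻³ = 8.05×10⁻⁹ F.
V = √(2U/C) = √(2 × 2.09×10⁻² / 8.05×10⁻⁹) = 2.28×10³ V.

2.28 kV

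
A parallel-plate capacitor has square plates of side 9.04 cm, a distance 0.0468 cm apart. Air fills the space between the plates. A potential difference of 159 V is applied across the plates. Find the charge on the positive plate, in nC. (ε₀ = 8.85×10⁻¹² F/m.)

24.6 nC

A = (9.04 cm)² = 8.17×10⁻³ m².
C = ε₀A/d = 8.85×10⁻¹² × 8.17×10⁻³ / 4.68×10⁻⁴ = 1.55×10⁻¹⁰ F.
Q = CV = 1.55×10⁻¹⁰ × 159 = 2.46×10⁻⁸ C.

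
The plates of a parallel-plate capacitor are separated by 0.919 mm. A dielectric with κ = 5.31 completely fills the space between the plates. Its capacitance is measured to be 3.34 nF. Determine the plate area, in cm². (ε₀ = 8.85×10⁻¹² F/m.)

653 cm²

A = Cd/(κε₀) = 3.34×10⁻⁹ × 9.19×10⁻⁴ / (5.31 × 8.85×10⁻¹²) = 6.53×10⁻² m².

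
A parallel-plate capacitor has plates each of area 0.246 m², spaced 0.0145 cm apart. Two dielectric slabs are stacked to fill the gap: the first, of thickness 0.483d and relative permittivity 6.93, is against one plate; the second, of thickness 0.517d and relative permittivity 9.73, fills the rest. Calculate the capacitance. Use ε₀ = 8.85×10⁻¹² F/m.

C ≈ 122 nF

Stacked slabs ⇒ two capacitors in series, each with the full plate area.
C₁ = κ₁ε₀A/d₁ = 6.93 × 8.85×10⁻¹² × 0.246 / 7.00×10⁻⁵ = 2.15×10⁻⁷ F.
C₂ = κ₂ε₀A/d₂ = 9.73 × 8.85×10⁻¹² × 0.246 / 7.50×10⁻⁵ = 2.83×10⁻⁷ F.
C = (1/C₁ + 1/C₂)⁻¹ = 1.22×10⁻⁷ F.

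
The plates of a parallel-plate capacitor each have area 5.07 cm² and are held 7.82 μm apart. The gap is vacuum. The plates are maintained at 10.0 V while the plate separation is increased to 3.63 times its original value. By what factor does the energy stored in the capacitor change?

0.275

Battery connected ⇒ V is held fixed.
C₂ = 0.275 C₁ and U = ½CV², so U₂/U₁ = C₂/C₁ = 0.275.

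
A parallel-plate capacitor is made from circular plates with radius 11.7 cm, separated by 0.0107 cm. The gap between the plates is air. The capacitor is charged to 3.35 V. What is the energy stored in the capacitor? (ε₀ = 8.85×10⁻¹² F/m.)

A = π(11.7 cm)² = 4.30×10⁻² m².
C = ε₀A/d = 8.85×10⁻¹² × 4.30×10⁻² / 1.07×10⁻⁴ = 3.56×10⁻⁹ F.
U = ½CV² = ½ × 3.56×10⁻⁹ × (3.35)² = 2.00×10⁻⁸ J.

U ≈ 20.0 nJ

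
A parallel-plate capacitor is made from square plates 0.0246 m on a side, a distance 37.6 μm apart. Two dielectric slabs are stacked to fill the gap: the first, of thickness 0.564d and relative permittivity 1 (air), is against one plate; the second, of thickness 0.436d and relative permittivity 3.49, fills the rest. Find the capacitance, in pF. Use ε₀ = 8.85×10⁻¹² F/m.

A = (0.0246 m)² = 6.05×10⁻⁴ m².
Stacked slabs ⇒ two capacitors in series, each with the full plate area.
C₁ = κ₁ε₀A/d₁ = 1.00 × 8.85×10⁻¹² × 6.05×10⁻⁴ / 2.12×10⁻⁵ = 2.53×10⁻¹⁰ F.
C₂ = κ₂ε₀A/d₂ = 3.49 × 8.85×10⁻¹² × 6.05×10⁻⁴ / 1.64×10⁻⁵ = 1.14×10⁻⁹ F.
C = (1/C₁ + 1/C₂)⁻¹ = 2.07×10⁻¹⁰ F.

207 pF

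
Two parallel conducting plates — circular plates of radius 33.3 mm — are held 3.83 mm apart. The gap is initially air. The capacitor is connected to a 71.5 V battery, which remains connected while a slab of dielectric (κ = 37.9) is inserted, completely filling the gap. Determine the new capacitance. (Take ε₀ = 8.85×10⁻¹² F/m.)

305 pF

A = π(33.3 mm)² = 3.48×10⁻³ m².
Initially C₁ = ε₀A/d = 8.85×10⁻¹² × 3.48×10⁻³ / 3.83×10⁻³ = 8.05×10⁻¹² F.
C = κε₀A/d scales with κ, so C₂/C₁ = κ = 37.9.
C₂ = 37.9 × 8.05×10⁻¹² = 3.05×10⁻¹⁰ F.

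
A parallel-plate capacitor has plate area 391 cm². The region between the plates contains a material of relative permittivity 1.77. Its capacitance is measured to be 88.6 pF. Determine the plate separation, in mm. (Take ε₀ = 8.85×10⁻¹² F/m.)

6.91 mm

A = 391 cm² = 3.91×10⁻² m².
d = κε₀A/C = 1.77 × 8.85×10⁻¹² × 3.91×10⁻² / 8.86×10⁻¹¹ = 6.91×10⁻³ m.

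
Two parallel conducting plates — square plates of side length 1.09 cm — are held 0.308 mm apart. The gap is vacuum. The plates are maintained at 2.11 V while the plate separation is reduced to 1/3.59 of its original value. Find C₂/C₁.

C = ε₀A/d scales as 1/d, so C₂/C₁ = d₁/d₂ = 3.59.

C₂/C₁ ≈ 3.59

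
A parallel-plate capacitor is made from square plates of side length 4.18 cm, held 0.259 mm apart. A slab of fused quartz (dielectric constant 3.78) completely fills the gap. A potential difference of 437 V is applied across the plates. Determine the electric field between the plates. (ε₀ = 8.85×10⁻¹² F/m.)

E ≈ 1.69 MV/m

E = V/d = 437 / 2.59×10⁻⁴ = 1.69×10⁶ V/m.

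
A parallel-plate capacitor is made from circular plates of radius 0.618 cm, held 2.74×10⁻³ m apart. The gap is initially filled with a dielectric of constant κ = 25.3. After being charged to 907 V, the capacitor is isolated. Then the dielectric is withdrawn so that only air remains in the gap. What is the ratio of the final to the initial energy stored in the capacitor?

Isolated ⇒ Q is held fixed.
C₂ = 0.0395 C₁ and U = Q²/(2C), so U₂/U₁ = C₁/C₂ = 25.3.

25.3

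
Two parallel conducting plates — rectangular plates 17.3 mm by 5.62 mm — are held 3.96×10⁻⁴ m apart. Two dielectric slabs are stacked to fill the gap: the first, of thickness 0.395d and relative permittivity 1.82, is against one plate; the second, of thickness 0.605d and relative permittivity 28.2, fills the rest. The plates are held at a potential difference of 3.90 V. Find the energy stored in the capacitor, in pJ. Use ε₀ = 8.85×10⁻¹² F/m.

69.3 pJ

A = 17.3 × 5.62 mm² = 9.72×10⁻⁵ m².
Stacked slabs ⇒ two capacitors in series, each with the full plate area.
C₁ = κ₁ε₀A/d₁ = 1.82 × 8.85×10⁻¹² × 9.72×10⁻⁵ / 1.56×10⁻⁴ = 1.00×10⁻¹¹ F.
C₂ = κ₂ε₀A/d₂ = 28.2 × 8.85×10⁻¹² × 9.72×10⁻⁵ / 2.40×10⁻⁴ = 1.01×10⁻¹⁰ F.
C = (1/C₁ + 1/C₂)⁻¹ = 9.11×10⁻¹² F.
U = ½CV² = ½ × 9.11×10⁻¹² × (3.90)² = 6.93×10⁻¹¹ J.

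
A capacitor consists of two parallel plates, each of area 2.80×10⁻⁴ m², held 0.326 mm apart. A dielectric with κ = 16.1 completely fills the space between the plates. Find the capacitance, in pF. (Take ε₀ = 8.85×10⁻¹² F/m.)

C = κε₀A/d = 16.1 × 8.85×10⁻¹² × 2.80×10⁻⁴ / 3.26×10⁻⁴ = 1.22×10⁻¹⁰ F.

122 pF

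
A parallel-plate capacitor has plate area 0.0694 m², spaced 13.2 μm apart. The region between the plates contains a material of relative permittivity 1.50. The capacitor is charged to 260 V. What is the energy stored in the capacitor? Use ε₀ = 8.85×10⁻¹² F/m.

U ≈ 2.36 mJ

C = κε₀A/d = 1.50 × 8.85×10⁻¹² × 6.94×10⁻² / 1.32×10⁻⁵ = 6.98×10⁻⁸ F.
U = ½CV² = ½ × 6.98×10⁻⁸ × (260)² = 2.36×10⁻³ J.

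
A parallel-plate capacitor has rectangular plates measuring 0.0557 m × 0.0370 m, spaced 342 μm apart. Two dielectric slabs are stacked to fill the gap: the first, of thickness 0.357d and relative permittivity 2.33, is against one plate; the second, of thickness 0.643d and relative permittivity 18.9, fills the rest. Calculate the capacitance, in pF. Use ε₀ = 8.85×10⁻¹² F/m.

285 pF

A = 0.0557 × 0.0370 m² = 2.06×10⁻³ m².
Stacked slabs ⇒ two capacitors in series, each with the full plate area.
C₁ = κ₁ε₀A/d₁ = 2.33 × 8.85×10⁻¹² × 2.06×10⁻³ / 1.22×10⁻⁴ = 3.48×10⁻¹⁰ F.
C₂ = κ₂ε₀A/d₂ = 18.9 × 8.85×10⁻¹² × 2.06×10⁻³ / 2.20×10⁻⁴ = 1.57×10⁻⁹ F.
C = (1/C₁ + 1/C₂)⁻¹ = 2.85×10⁻¹⁰ F.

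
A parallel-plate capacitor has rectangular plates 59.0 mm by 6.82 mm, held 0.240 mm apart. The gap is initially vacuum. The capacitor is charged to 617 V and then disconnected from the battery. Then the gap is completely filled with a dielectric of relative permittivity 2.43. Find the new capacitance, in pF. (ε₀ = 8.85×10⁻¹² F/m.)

36.1 pF

A = 59.0 × 6.82 mm² = 4.02×10⁻⁴ m².
Initially C₁ = ε₀A/d = 8.85×10⁻¹² × 4.02×10⁻⁴ / 2.40×10⁻⁴ = 1.48×10⁻¹¹ F.
C = κε₀A/d scales with κ, so C₂/C₁ = κ = 2.43.
C₂ = 2.43 × 1.48×10⁻¹¹ = 3.61×10⁻¹¹ F.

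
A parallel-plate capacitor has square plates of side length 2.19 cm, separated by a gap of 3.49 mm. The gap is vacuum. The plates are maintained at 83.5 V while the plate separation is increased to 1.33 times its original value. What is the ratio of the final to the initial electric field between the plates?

Battery connected ⇒ V is held fixed.
E = V/d, so E₂/E₁ = d₁/d₂ = 0.752.

E₂/E₁ ≈ 0.752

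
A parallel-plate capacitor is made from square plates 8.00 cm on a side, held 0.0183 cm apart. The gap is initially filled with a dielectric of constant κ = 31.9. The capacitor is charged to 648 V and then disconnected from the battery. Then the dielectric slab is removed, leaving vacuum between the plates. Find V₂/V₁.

31.9

Isolated ⇒ Q is held fixed.
C₂ = 0.0313 C₁ and V = Q/C, so V₂/V₁ = C₁/C₂ = 31.9.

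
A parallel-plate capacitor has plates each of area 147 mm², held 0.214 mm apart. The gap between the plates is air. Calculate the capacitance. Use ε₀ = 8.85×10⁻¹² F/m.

6.08 pF

A = 147 mm² = 1.47×10⁻⁴ m².
C = ε₀A/d = 8.85×10⁻¹² × 1.47×10⁻⁴ / 2.14×10⁻⁴ = 6.08×10⁻¹² F.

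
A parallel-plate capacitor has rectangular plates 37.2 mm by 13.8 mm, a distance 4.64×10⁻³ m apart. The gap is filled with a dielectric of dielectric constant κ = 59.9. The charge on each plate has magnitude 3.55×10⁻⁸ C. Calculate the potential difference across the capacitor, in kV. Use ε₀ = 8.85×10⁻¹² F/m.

A = 37.2 × 13.8 mm² = 5.13×10⁻⁴ m².
C = κε₀A/d = 59.9 × 8.85×10⁻¹² × 5.13×10⁻⁴ / 4.64×10⁻³ = 5.87×10⁻¹¹ F.
V = Q/C = 3.55×10⁻⁸ / 5.87×10⁻¹¹ = 6.05×10² V.

V ≈ 0.605 kV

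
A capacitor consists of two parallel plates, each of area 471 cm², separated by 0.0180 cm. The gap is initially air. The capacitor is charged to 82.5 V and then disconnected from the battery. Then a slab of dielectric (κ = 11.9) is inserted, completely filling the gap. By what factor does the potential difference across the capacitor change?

V₂/V₁ ≈ 0.0840

Isolated ⇒ Q is held fixed.
C₂ = 11.9 C₁ and V = Q/C, so V₂/V₁ = C₁/C₂ = 0.0840.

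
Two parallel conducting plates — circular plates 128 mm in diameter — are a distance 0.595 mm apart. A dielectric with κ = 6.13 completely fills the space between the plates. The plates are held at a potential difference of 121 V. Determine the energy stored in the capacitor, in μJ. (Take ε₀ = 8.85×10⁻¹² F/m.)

U ≈ 8.59 μJ

A = π(128/2 mm)² = 1.29×10⁻² m².
C = κε₀A/d = 6.13 × 8.85×10⁻¹² × 1.29×10⁻² / 5.95×10⁻⁴ = 1.17×10⁻⁹ F.
U = ½CV² = ½ × 1.17×10⁻⁹ × (121)² = 8.59×10⁻⁶ J.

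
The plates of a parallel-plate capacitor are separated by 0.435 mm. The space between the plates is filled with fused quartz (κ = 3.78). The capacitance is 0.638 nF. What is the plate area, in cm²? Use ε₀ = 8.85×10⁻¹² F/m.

A = Cd/(κε₀) = 6.38×10⁻¹⁰ × 4.35×10⁻⁴ / (3.78 × 8.85×10⁻¹²) = 8.30×10⁻³ m².

83.0 cm²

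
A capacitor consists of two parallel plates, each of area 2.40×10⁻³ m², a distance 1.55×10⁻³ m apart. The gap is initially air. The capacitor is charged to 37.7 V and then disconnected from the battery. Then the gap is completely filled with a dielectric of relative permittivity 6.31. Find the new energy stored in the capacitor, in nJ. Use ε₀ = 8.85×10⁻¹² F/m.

U ≈ 1.54 nJ

Initially C₁ = ε₀A/d = 8.85×10⁻¹² × 2.40×10⁻³ / 1.55×10⁻³ = 1.37×10⁻¹¹ F.
U₁ = 9.74×10⁻⁹ J.
Isolated ⇒ Q is held fixed. C₂ = 6.31 C₁ and U = Q²/(2C), so U₂/U₁ = C₁/C₂ = 0.158.
U₂ = 0.158 × 9.74×10⁻⁹ = 1.54×10⁻⁹ J.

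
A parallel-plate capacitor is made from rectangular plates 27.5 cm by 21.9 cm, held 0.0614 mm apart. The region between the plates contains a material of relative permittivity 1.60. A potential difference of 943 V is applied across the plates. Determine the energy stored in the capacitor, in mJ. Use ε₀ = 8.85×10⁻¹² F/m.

U ≈ 6.18 mJ

A = 27.5 × 21.9 cm² = 6.02×10⁻² m².
C = κε₀A/d = 1.60 × 8.85×10⁻¹² × 6.02×10⁻² / 6.14×10⁻⁵ = 1.39×10⁻⁸ F.
U = ½CV² = ½ × 1.39×10⁻⁸ × (943)² = 6.18×10⁻³ J.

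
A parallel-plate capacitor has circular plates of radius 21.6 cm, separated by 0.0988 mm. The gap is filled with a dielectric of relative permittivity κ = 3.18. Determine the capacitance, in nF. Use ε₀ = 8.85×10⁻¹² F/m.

41.8 nF

A = π(21.6 cm)² = 0.147 m².
C = κε₀A/d = 3.18 × 8.85×10⁻¹² × 0.147 / 9.88×10⁻⁵ = 4.18×10⁻⁸ F.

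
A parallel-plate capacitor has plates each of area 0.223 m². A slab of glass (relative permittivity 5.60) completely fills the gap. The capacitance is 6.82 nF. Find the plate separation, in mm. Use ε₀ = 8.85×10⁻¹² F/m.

1.62 mm

d = κε₀A/C = 5.60 × 8.85×10⁻¹² × 0.223 / 6.82×10⁻⁹ = 1.62×10⁻³ m.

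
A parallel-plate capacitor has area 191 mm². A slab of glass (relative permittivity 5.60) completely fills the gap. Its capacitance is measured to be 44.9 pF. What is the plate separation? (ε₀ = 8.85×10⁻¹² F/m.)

A = 191 mm² = 1.91×10⁻⁴ m².
d = κε₀A/C = 5.60 × 8.85×10⁻¹² × 1.91×10⁻⁴ / 4.49×10⁻¹¹ = 2.11×10⁻⁴ m.

211 μm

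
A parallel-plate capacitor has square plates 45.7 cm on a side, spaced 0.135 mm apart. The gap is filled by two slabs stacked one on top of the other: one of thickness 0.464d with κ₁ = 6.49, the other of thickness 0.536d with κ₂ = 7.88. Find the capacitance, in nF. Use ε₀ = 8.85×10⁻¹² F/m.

C ≈ 98.1 nF

A = (45.7 cm)² = 0.209 m².
Stacked slabs ⇒ two capacitors in series, each with the full plate area.
C₁ = κ₁ε₀A/d₁ = 6.49 × 8.85×10⁻¹² × 0.209 / 6.26×10⁻⁵ = 1.91×10⁻⁷ F.
C₂ = κ₂ε₀A/d₂ = 7.88 × 8.85×10⁻¹² × 0.209 / 7.24×10⁻⁵ = 2.01×10⁻⁷ F.
C = (1/C₁ + 1/C₂)⁻¹ = 9.81×10⁻⁸ F.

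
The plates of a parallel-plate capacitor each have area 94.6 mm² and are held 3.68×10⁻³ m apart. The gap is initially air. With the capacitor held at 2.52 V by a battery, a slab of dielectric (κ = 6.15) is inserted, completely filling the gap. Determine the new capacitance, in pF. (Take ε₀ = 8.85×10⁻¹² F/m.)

A = 94.6 mm² = 9.46×10⁻⁵ m².
Initially C₁ = ε₀A/d = 8.85×10⁻¹² × 9.46×10⁻⁵ / 3.68×10⁻³ = 2.28×10⁻¹³ F.
C = κε₀A/d scales with κ, so C₂/C₁ = κ = 6.15.
C₂ = 6.15 × 2.28×10⁻¹³ = 1.40×10⁻¹² F.

1.40 pF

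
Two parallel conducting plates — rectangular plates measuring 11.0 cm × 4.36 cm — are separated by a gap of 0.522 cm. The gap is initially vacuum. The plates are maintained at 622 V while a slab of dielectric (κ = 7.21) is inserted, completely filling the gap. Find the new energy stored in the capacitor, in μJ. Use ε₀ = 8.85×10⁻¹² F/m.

U ≈ 11.3 μJ

A = 11.0 × 4.36 cm² = 4.80×10⁻³ m².
Initially C₁ = ε₀A/d = 8.85×10⁻¹² × 4.80×10⁻³ / 5.22×10⁻³ = 8.13×10⁻¹² F.
U₁ = 1.57×10⁻⁶ J.
Battery connected ⇒ V is held fixed. C₂ = 7.21 C₁ and U = ½CV², so U₂/U₁ = C₂/C₁ = 7.21.
U₂ = 7.21 × 1.57×10⁻⁶ = 1.13×10⁻⁵ J.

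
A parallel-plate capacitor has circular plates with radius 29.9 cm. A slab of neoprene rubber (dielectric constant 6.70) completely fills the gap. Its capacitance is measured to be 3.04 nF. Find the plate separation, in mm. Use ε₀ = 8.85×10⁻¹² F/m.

5.48 mm

A = π(29.9 cm)² = 0.281 m².
d = κε₀A/C = 6.70 × 8.85×10⁻¹² × 0.281 / 3.04×10⁻⁹ = 5.48×10⁻³ m.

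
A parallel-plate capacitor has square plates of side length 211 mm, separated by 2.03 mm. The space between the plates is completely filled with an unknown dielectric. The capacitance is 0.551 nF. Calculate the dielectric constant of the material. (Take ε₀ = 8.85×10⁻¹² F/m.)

A = (211 mm)² = 4.45×10⁻² m².
κ = Cd/(ε₀A) = 5.51×10⁻¹⁰ × 2.03×10⁻³ / (8.85×10⁻¹² × 4.45×10⁻²) = 2.84.

κ ≈ 2.84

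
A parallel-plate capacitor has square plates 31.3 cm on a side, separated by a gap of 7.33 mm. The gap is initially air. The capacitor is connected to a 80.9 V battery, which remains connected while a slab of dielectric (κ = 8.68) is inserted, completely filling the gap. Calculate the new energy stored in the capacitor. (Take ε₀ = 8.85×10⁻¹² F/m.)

A = (31.3 cm)² = 9.80×10⁻² m².
Initially C₁ = ε₀A/d = 8.85×10⁻¹² × 9.80×10⁻² / 7.33×10⁻³ = 1.18×10⁻¹⁰ F.
U₁ = 3.87×10⁻⁷ J.
Battery connected ⇒ V is held fixed. C₂ = 8.68 C₁ and U = ½CV², so U₂/U₁ = C₂/C₁ = 8.68.
U₂ = 8.68 × 3.87×10⁻⁷ = 3.36×10⁻⁶ J.

U ≈ 3.36 μJ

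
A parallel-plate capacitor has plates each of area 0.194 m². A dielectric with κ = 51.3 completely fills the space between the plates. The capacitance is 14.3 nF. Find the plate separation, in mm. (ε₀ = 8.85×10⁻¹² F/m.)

d = κε₀A/C = 51.3 × 8.85×10⁻¹² × 0.194 / 1.43×10⁻⁸ = 6.16×10⁻³ m.

6.16 mm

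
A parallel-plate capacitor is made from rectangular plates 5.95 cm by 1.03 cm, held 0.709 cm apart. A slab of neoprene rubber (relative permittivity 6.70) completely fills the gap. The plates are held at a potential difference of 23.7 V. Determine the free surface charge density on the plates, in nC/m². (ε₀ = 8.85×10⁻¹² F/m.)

A = 5.95 × 1.03 cm² = 6.13×10⁻⁴ m².
C = κε₀A/d = 6.70 × 8.85×10⁻¹² × 6.13×10⁻⁴ / 7.09×10⁻³ = 5.13×10⁻¹² F.
σ = Q/A = CV/A = 5.13×10⁻¹² × 23.7 / 6.13×10⁻⁴ = 1.98×10⁻⁷ C/m².

198 nC/m²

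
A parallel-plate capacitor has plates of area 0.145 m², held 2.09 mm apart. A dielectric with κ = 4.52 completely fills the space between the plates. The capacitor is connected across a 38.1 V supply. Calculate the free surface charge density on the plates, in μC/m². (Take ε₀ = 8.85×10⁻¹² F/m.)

0.729 μC/m²

C = κε₀A/d = 4.52 × 8.85×10⁻¹² × 0.145 / 2.09×10⁻³ = 2.78×10⁻⁹ F.
σ = Q/A = CV/A = 2.78×10⁻⁹ × 38.1 / 0.145 = 7.29×10⁻⁷ C/m².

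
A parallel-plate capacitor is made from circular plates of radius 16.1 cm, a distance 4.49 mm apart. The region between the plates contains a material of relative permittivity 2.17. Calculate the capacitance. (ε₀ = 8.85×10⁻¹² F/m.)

A = π(16.1 cm)² = 8.14×10⁻² m².
C = κε₀A/d = 2.17 × 8.85×10⁻¹² × 8.14×10⁻² / 4.49×10⁻³ = 3.48×10⁻¹⁰ F.

348 pF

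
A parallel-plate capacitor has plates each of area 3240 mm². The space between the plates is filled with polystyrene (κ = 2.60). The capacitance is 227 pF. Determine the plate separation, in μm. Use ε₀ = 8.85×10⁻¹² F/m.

A = 3240 mm² = 3.24×10⁻³ m².
d = κε₀A/C = 2.60 × 8.85×10⁻¹² × 3.24×10⁻³ / 2.27×10⁻¹⁰ = 3.28×10⁻⁴ m.

328 μm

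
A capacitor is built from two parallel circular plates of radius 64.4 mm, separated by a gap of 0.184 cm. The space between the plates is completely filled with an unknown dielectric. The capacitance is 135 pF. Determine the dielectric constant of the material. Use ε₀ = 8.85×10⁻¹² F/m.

A = π(64.4 mm)² = 1.30×10⁻² m².
κ = Cd/(ε₀A) = 1.35×10⁻¹⁰ × 1.84×10⁻³ / (8.85×10⁻¹² × 1.30×10⁻²) = 2.15.

κ ≈ 2.15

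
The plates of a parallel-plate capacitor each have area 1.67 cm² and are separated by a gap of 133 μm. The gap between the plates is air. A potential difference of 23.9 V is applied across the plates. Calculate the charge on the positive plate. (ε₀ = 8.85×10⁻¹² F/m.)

A = 1.67 cm² = 1.67×10⁻⁴ m².
C = ε₀A/d = 8.85×10⁻¹² × 1.67×10⁻⁴ / 1.33×10⁻⁴ = 1.11×10⁻¹¹ F.
Q = CV = 1.11×10⁻¹¹ × 23.9 = 2.66×10⁻¹⁰ C.

Q ≈ 266 pC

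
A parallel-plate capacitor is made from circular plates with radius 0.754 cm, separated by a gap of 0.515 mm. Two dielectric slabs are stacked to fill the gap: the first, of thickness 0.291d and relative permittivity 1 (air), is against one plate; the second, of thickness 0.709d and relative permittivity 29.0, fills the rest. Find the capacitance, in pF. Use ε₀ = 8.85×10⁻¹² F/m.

9.73 pF

A = π(0.754 cm)² = 1.79×10⁻⁴ m².
Stacked slabs ⇒ two capacitors in series, each with the full plate area.
C₁ = κ₁ε₀A/d₁ = 1.00 × 8.85×10⁻¹² × 1.79×10⁻⁴ / 1.50×10⁻⁴ = 1.05×10⁻¹¹ F.
C₂ = κ₂ε₀A/d₂ = 29.0 × 8.85×10⁻¹² × 1.79×10⁻⁴ / 3.65×10⁻⁴ = 1.26×10⁻¹⁰ F.
C = (1/C₁ + 1/C₂)⁻¹ = 9.73×10⁻¹² F.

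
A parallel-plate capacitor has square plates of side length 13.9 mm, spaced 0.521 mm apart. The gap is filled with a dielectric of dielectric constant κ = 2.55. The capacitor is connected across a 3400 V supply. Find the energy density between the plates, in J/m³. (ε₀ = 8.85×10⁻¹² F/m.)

E = V/d = 3400 / 5.21×10⁻⁴ = 6.53×10⁶ V/m.
u = ½κε₀E² = ½ × 2.55 × 8.85×10⁻¹² × (6.53×10⁶)² = 4.81×10² J/m³.

u ≈ 481 J/m³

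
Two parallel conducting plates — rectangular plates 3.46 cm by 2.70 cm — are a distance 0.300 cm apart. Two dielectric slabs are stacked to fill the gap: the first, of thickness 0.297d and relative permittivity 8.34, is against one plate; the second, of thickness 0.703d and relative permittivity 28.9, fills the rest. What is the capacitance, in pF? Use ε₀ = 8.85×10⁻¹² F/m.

C ≈ 46.0 pF

A = 3.46 × 2.70 cm² = 9.34×10⁻⁴ m².
Stacked slabs ⇒ two capacitors in series, each with the full plate area.
C₁ = κ₁ε₀A/d₁ = 8.34 × 8.85×10⁻¹² × 9.34×10⁻⁴ / 8.91×10⁻⁴ = 7.74×10⁻¹¹ F.
C₂ = κ₂ε₀A/d₂ = 28.9 × 8.85×10⁻¹² × 9.34×10⁻⁴ / 2.11×10⁻³ = 1.13×10⁻¹⁰ F.
C = (1/C₁ + 1/C₂)⁻¹ = 4.60×10⁻¹¹ F.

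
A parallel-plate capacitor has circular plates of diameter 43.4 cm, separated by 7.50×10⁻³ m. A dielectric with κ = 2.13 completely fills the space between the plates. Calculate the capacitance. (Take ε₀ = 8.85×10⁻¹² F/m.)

C ≈ 372 pF

A = π(43.4/2 cm)² = 0.148 m².
C = κε₀A/d = 2.13 × 8.85×10⁻¹² × 0.148 / 7.50×10⁻³ = 3.72×10⁻¹⁰ F.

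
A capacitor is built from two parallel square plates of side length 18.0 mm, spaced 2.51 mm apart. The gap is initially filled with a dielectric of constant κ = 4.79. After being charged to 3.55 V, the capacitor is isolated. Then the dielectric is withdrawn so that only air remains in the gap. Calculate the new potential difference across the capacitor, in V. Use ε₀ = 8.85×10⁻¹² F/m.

A = (18.0 mm)² = 3.24×10⁻⁴ m².
Initially C₁ = κε₀A/d = 4.79 × 8.85×10⁻¹² × 3.24×10⁻⁴ / 2.51×10⁻³ = 5.47×10⁻¹² F.
V₁ = 3.55 V.
Isolated ⇒ Q is held fixed. C₂ = 0.209 C₁ and V = Q/C, so V₂/V₁ = C₁/C₂ = 4.79.
V₂ = 4.79 × 3.55 = 17.0 V.

17.0 V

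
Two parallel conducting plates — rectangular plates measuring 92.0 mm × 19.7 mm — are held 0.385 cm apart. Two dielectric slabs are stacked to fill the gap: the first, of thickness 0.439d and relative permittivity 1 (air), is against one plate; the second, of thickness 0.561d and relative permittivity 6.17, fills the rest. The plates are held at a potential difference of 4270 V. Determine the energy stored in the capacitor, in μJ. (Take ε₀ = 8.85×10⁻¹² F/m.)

U ≈ 71.7 μJ

A = 92.0 × 19.7 mm² = 1.81×10⁻³ m².
Stacked slabs ⇒ two capacitors in series, each with the full plate area.
C₁ = κ₁ε₀A/d₁ = 1.00 × 8.85×10⁻¹² × 1.81×10⁻³ / 1.69×10⁻³ = 9.49×10⁻¹² F.
C₂ = κ₂ε₀A/d₂ = 6.17 × 8.85×10⁻¹² × 1.81×10⁻³ / 2.16×10⁻³ = 4.58×10⁻¹¹ F.
C = (1/C₁ + 1/C₂)⁻¹ = 7.86×10⁻¹² F.
U = ½CV² = ½ × 7.86×10⁻¹² × (4270)² = 7.17×10⁻⁵ J.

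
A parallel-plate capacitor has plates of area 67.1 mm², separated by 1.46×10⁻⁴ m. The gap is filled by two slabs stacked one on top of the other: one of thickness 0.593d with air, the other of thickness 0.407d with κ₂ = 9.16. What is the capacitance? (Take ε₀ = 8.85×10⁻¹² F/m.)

A = 67.1 mm² = 6.71×10⁻⁵ m².
Stacked slabs ⇒ two capacitors in series, each with the full plate area.
C₁ = κ₁ε₀A/d₁ = 1.00 × 8.85×10⁻¹² × 6.71×10⁻⁵ / 8.66×10⁻⁵ = 6.86×10⁻¹² F.
C₂ = κ₂ε₀A/d₂ = 9.16 × 8.85×10⁻¹² × 6.71×10⁻⁵ / 5.94×10⁻⁵ = 9.15×10⁻¹¹ F.
C = (1/C₁ + 1/C₂)⁻¹ = 6.38×10⁻¹² F.

6.38 pF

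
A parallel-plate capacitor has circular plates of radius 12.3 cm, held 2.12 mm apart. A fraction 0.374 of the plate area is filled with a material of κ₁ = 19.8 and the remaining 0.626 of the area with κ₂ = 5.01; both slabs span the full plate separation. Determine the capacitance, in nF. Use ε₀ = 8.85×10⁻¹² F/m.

A = π(12.3 cm)² = 4.75×10⁻² m².
Side-by-side slabs ⇒ two capacitors in parallel, each spanning the full gap.
C₁ = κ₁ε₀A₁/d = 19.8 × 8.85×10⁻¹² × 1.78×10⁻² / 2.12×10⁻³ = 1.47×10⁻⁹ F.
C₂ = κ₂ε₀A₂/d = 5.01 × 8.85×10⁻¹² × 2.98×10⁻² / 2.12×10⁻³ = 6.22×10⁻¹⁰ F.
C = C₁ + C₂ = 2.09×10⁻⁹ F.

2.09 nF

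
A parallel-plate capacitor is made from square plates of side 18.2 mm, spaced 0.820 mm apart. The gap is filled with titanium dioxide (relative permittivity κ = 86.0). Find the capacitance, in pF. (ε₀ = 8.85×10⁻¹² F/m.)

C ≈ 307 pF

A = (18.2 mm)² = 3.31×10⁻⁴ m².
C = κε₀A/d = 86.0 × 8.85×10⁻¹² × 3.31×10⁻⁴ / 8.20×10⁻⁴ = 3.07×10⁻¹⁰ F.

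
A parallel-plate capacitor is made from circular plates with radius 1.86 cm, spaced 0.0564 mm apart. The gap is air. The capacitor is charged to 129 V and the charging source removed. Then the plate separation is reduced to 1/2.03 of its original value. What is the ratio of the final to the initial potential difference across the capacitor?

V₂/V₁ ≈ 0.493

Isolated ⇒ Q is held fixed.
C₂ = 2.03 C₁ and V = Q/C, so V₂/V₁ = C₁/C₂ = 0.493.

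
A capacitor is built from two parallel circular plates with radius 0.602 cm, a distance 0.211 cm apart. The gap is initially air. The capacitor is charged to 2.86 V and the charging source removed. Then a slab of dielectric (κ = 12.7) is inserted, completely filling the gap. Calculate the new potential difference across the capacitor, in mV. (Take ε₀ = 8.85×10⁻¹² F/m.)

225 mV

A = π(0.602 cm)² = 1.14×10⁻⁴ m².
Initially C₁ = ε₀A/d = 8.85×10⁻¹² × 1.14×10⁻⁴ / 2.11×10⁻³ = 4.78×10⁻¹³ F.
V₁ = 2.86 V.
Isolated ⇒ Q is held fixed. C₂ = 12.7 C₁ and V = Q/C, so V₂/V₁ = C₁/C₂ = 0.0787.
V₂ = 0.0787 × 2.86 = 0.225 V.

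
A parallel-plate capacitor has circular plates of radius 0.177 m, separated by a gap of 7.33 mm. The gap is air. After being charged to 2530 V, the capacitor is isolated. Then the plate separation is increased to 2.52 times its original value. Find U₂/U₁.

2.52

Isolated ⇒ Q is held fixed.
C₂ = 0.397 C₁ and U = Q²/(2C), so U₂/U₁ = C₁/C₂ = 2.52.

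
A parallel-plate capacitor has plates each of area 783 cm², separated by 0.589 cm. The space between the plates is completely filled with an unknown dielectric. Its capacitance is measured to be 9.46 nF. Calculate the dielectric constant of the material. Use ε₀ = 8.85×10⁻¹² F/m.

κ ≈ 80.4

A = 783 cm² = 7.83×10⁻² m².
κ = Cd/(ε₀A) = 9.46×10⁻⁹ × 5.89×10⁻³ / (8.85×10⁻¹² × 7.83×10⁻²) = 80.4.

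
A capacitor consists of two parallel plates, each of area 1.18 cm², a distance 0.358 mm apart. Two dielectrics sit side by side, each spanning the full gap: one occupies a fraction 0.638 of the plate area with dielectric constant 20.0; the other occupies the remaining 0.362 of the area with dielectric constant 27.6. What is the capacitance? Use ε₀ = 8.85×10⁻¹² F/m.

A = 1.18 cm² = 1.18×10⁻⁴ m².
Side-by-side slabs ⇒ two capacitors in parallel, each spanning the full gap.
C₁ = κ₁ε₀A₁/d = 20.0 × 8.85×10⁻¹² × 7.53×10⁻⁵ / 3.58×10⁻⁴ = 3.72×10⁻¹¹ F.
C₂ = κ₂ε₀A₂/d = 27.6 × 8.85×10⁻¹² × 4.27×10⁻⁵ / 3.58×10⁻⁴ = 2.91×10⁻¹¹ F.
C = C₁ + C₂ = 6.64×10⁻¹¹ F.

66.4 pF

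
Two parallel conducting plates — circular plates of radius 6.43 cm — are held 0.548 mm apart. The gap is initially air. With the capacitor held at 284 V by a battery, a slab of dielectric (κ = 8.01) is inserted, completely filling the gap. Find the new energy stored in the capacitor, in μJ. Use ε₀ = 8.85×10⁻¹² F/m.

67.8 μJ

A = π(6.43 cm)² = 1.30×10⁻² m².
Initially C₁ = ε₀A/d = 8.85×10⁻¹² × 1.30×10⁻² / 5.48×10⁻⁴ = 2.10×10⁻¹⁰ F.
U₁ = 8.46×10⁻⁶ J.
Battery connected ⇒ V is held fixed. C₂ = 8.01 C₁ and U = ½CV², so U₂/U₁ = C₂/C₁ = 8.01.
U₂ = 8.01 × 8.46×10⁻⁶ = 6.78×10⁻⁵ J.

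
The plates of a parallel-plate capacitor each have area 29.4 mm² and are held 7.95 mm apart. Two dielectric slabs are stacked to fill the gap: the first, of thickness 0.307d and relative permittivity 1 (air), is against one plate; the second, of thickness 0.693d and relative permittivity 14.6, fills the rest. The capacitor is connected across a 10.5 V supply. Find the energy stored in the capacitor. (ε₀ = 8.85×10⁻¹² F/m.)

A = 29.4 mm² = 2.94×10⁻⁵ m².
Stacked slabs ⇒ two capacitors in series, each with the full plate area.
C₁ = κ₁ε₀A/d₁ = 1.00 × 8.85×10⁻¹² × 2.94×10⁻⁵ / 2.44×10⁻³ = 1.07×10⁻¹³ F.
C₂ = κ₂ε₀A/d₂ = 14.6 × 8.85×10⁻¹² × 2.94×10⁻⁵ / 5.51×10⁻³ = 6.90×10⁻¹³ F.
C = (1/C₁ + 1/C₂)⁻¹ = 9.23×10⁻¹⁴ F.
U = ½CV² = ½ × 9.23×10⁻¹⁴ × (10.5)² = 5.09×10⁻¹² J.

5.09 pJ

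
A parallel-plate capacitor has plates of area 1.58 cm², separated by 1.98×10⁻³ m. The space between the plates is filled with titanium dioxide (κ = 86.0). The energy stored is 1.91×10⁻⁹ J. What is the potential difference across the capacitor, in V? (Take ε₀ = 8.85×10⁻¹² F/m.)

7.93 V

A = 1.58 cm² = 1.58×10⁻⁴ m².
C = κε₀A/d = 86.0 × 8.85×10⁻¹² × 1.58×10⁻⁴ / 1.98×10⁻³ = 6.07×10⁻¹¹ F.
V = √(2U/C) = √(2 × 1.91×10⁻⁹ / 6.07×10⁻¹¹) = 7.93 V.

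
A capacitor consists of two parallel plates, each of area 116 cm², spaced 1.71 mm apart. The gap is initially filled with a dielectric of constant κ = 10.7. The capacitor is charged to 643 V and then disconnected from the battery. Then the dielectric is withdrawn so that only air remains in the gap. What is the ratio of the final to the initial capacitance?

0.0935

C = κε₀A/d scales with κ, so C₂/C₁ = 1/κ = 1/10.7 = 0.0935.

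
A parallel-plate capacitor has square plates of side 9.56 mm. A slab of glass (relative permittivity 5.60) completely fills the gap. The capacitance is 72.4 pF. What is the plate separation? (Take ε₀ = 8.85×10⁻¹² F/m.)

d ≈ 62.6 μm

A = (9.56 mm)² = 9.14×10⁻⁵ m².
d = κε₀A/C = 5.60 × 8.85×10⁻¹² × 9.14×10⁻⁵ / 7.24×10⁻¹¹ = 6.26×10⁻⁵ m.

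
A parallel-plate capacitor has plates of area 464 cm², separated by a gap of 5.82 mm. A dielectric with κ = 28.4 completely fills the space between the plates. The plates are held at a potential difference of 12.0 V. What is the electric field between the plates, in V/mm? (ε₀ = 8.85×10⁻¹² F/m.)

E = V/d = 12.0 / 5.82×10⁻³ = 2.06×10³ V/m.

E ≈ 2.06 V/mm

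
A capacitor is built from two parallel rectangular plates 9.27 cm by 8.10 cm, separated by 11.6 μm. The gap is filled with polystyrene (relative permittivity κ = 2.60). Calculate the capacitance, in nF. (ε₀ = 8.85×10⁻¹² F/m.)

C ≈ 14.9 nF

A = 9.27 × 8.10 cm² = 7.51×10⁻³ m².
C = κε₀A/d = 2.60 × 8.85×10⁻¹² × 7.51×10⁻³ / 1.16×10⁻⁵ = 1.49×10⁻⁸ F.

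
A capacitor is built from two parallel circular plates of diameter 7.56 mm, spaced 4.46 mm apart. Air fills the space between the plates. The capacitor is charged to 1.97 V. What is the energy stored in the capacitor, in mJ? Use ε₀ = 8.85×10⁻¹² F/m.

A = π(7.56/2 mm)² = 4.49×10⁻⁵ m².
C = ε₀A/d = 8.85×10⁻¹² × 4.49×10⁻⁵ / 4.46×10⁻³ = 8.91×10⁻¹⁴ F.
U = ½CV² = ½ × 8.91×10⁻¹⁴ × (1.97)² = 1.73×10⁻¹³ J.

U ≈ 1.73×10⁻¹⁰ mJ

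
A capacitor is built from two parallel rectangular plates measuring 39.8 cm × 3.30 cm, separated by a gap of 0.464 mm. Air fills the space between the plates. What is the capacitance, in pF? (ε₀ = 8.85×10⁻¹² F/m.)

A = 39.8 × 3.30 cm² = 1.31×10⁻² m².
C = ε₀A/d = 8.85×10⁻¹² × 1.31×10⁻² / 4.64×10⁻⁴ = 2.51×10⁻¹⁰ F.

251 pF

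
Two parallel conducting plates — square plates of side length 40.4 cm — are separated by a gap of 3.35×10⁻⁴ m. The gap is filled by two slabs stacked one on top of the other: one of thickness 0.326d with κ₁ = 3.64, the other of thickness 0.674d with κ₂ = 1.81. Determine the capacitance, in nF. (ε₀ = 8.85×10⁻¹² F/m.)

9.33 nF

A = (40.4 cm)² = 0.163 m².
Stacked slabs ⇒ two capacitors in series, each with the full plate area.
C₁ = κ₁ε₀A/d₁ = 3.64 × 8.85×10⁻¹² × 0.163 / 1.09×10⁻⁴ = 4.81×10⁻⁸ F.
C₂ = κ₂ε₀A/d₂ = 1.81 × 8.85×10⁻¹² × 0.163 / 2.26×10⁻⁴ = 1.16×10⁻⁸ F.
C = (1/C₁ + 1/C₂)⁻¹ = 9.33×10⁻⁹ F.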